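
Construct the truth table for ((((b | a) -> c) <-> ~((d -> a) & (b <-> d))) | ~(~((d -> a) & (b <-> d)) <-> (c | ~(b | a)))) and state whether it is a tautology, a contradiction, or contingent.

tautology

a  b  c  d     (b | a)  ((b | a) -> c)  (d -> a)  (b <-> d)  ((d -> a) & (b <-> d))  ~((d -> a) & (b <-> d))  ~(b | a)  (c | ~(b | a))  φ
T  T  T  T        T           T            T          T                T                        F                F            T         T
T  T  T  F        T           T            T          F                F                        T                F            T         T
T  T  F  T        T           F            T          T                T                        F                F            F         T
T  T  F  F        T           F            T          F                F                        T                F            F         T
T  F  T  T        T           T            T          F                F                        T                F            T         T
T  F  T  F        T           T            T          T                T                        F                F            T         T
T  F  F  T        T           F            T          F                F                        T                F            F         T
T  F  F  F        T           F            T          T                T                        F                F            F         T
F  T  T  T        T           T            F          T                F                        T                F            T         T
F  T  T  F        T           T            T          F                F                        T                F            T         T
F  T  F  T        T           F            F          T                F                        T                F            F         T
F  T  F  F        T           F            T          F                F                        T                F            F         T
F  F  T  T        F           T            F          F                F                        T                T            T         T
F  F  T  F        F           T            T          T                T                        F                T            T         T
F  F  F  T        F           T            F          F                F                        T                T            T         T
F  F  F  F        F           T            T          T                T                        F                T            T         T
Every row is T, so the formula is a tautology.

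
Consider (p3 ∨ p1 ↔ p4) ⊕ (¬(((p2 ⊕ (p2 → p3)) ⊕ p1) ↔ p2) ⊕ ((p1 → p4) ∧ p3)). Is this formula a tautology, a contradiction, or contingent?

contingent

p1 | p2 | p3 | p4 | (p3 ∨ p1) | ((p3 ∨ p1) ↔ p4) | (p2 → p3) | (p2 ⊕ (p2 → p3)) | ((p2 ⊕ (p2 → p3)) ⊕ p1) | (p1 → p4) | ((p1 → p4) ∧ p3) | φ
-- | -- | -- | -- | --------- | ---------------- | --------- | ---------------- | ----------------------- | --------- | ---------------- | -
T  | T  | T  | T  |     T     |        T         |     T     |        F         |            T            |     T     |        T         | F
T  | T  | T  | F  |     T     |        F         |     T     |        F         |            T            |     F     |        F         | F
T  | T  | F  | T  |     T     |        T         |     F     |        T         |            F            |     T     |        F         | F
T  | T  | F  | F  |     T     |        F         |     F     |        T         |            F            |     F     |        F         | T
T  | F  | T  | T  |     T     |        T         |     T     |        T         |            F            |     T     |        T         | F
T  | F  | T  | F  |     T     |        F         |     T     |        T         |            F            |     F     |        F         | F
T  | F  | F  | T  |     T     |        T         |     T     |        T         |            F            |     T     |        F         | T
T  | F  | F  | F  |     T     |        F         |     T     |        T         |            F            |     F     |        F         | F
F  | T  | T  | T  |     T     |        T         |     T     |        F         |            F            |     T     |        T         | T
F  | T  | T  | F  |     T     |        F         |     T     |        F         |            F            |     T     |        T         | F
F  | T  | F  | T  |     F     |        F         |     F     |        T         |            T            |     T     |        F         | F
F  | T  | F  | F  |     F     |        T         |     F     |        T         |            T            |     T     |        F         | T
F  | F  | T  | T  |     T     |        T         |     T     |        T         |            T            |     T     |        T         | T
F  | F  | T  | F  |     T     |        F         |     T     |        T         |            T            |     T     |        T         | F
F  | F  | F  | T  |     F     |        F         |     T     |        T         |            T            |     T     |        F         | T
F  | F  | F  | F  |     F     |        T         |     T     |        T         |            T            |     T     |        F         | F
6 of 16 rows are T, so the formula is contingent.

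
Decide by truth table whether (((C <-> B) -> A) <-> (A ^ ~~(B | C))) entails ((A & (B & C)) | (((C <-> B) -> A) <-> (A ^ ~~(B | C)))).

yes

A  B  C  |  φ  ψ
T  T  T  |  F  T
T  T  F  |  F  F
T  F  T  |  F  F
T  F  F  |  T  T
F  T  T  |  F  F
F  T  F  |  T  T
F  F  T  |  T  T
F  F  F  |  T  T
In every row where φ is true, ψ is also true, so φ ⊨ ψ.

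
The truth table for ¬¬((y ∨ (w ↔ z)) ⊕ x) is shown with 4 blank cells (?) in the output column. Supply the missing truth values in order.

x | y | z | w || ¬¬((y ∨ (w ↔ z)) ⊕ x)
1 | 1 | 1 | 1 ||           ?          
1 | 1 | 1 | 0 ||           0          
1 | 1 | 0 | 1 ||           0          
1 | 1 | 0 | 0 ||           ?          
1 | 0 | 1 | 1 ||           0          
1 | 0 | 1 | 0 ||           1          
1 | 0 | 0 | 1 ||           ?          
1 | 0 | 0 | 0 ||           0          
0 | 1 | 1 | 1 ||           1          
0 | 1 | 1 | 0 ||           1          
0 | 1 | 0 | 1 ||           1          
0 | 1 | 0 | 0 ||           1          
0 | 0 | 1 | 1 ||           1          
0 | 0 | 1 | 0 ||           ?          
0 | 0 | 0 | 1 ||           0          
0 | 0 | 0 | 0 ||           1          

0, 0, 1, 0

Row x=1, y=1, z=1, w=1: ((y ∨ (w ↔ z)) ⊕ x) = 0, ¬((y ∨ (w ↔ z)) ⊕ x) = 1, so ¬¬((y ∨ (w ↔ z)) ⊕ x) = 0.
Row x=1, y=1, z=0, w=0: ((y ∨ (w ↔ z)) ⊕ x) = 0, ¬((y ∨ (w ↔ z)) ⊕ x) = 1, so ¬¬((y ∨ (w ↔ z)) ⊕ x) = 0.
Row x=1, y=0, z=0, w=1: ((y ∨ (w ↔ z)) ⊕ x) = 1, ¬((y ∨ (w ↔ z)) ⊕ x) = 0, so ¬¬((y ∨ (w ↔ z)) ⊕ x) = 1.
Row x=0, y=0, z=1, w=0: ((y ∨ (w ↔ z)) ⊕ x) = 0, ¬((y ∨ (w ↔ z)) ⊕ x) = 1, so ¬¬((y ∨ (w ↔ z)) ⊕ x) = 0.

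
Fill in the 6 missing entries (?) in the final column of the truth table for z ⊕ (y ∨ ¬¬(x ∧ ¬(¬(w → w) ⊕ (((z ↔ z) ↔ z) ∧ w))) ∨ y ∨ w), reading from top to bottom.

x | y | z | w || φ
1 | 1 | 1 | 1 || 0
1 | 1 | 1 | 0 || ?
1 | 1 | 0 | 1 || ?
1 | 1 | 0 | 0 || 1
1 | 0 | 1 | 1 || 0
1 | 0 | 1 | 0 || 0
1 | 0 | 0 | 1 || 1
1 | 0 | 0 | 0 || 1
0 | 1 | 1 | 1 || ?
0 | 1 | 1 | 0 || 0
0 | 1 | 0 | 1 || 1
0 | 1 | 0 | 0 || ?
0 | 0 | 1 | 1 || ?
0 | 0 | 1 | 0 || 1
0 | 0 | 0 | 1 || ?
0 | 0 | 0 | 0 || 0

Row x=1, y=1, z=1, w=0: (y ∨ ¬¬(x ∧ ¬(¬(w → w) ⊕ (((z ↔ z) ↔ z) ∧ w))) ∨ y ∨ w) = 1, so the formula = 0.
Row x=1, y=1, z=0, w=1: (y ∨ ¬¬(x ∧ ¬(¬(w → w) ⊕ (((z ↔ z) ↔ z) ∧ w))) ∨ y ∨ w) = 1, so the formula = 1.
Row x=0, y=1, z=1, w=1: (y ∨ ¬¬(x ∧ ¬(¬(w → w) ⊕ (((z ↔ z) ↔ z) ∧ w))) ∨ y ∨ w) = 1, so the formula = 0.
Row x=0, y=1, z=0, w=0: (y ∨ ¬¬(x ∧ ¬(¬(w → w) ⊕ (((z ↔ z) ↔ z) ∧ w))) ∨ y ∨ w) = 1, so the formula = 1.
Row x=0, y=0, z=1, w=1: (y ∨ ¬¬(x ∧ ¬(¬(w → w) ⊕ (((z ↔ z) ↔ z) ∧ w))) ∨ y ∨ w) = 1, so the formula = 0.
Row x=0, y=0, z=0, w=1: (y ∨ ¬¬(x ∧ ¬(¬(w → w) ⊕ (((z ↔ z) ↔ z) ∧ w))) ∨ y ∨ w) = 1, so the formula = 1.

0, 1, 0, 1, 0, 1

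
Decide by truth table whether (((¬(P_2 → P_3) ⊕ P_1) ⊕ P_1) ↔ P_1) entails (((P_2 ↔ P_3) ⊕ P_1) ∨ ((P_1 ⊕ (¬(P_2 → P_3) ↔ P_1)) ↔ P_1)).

no

P_1 | P_2 | P_3 || φ | ψ
 T  |  T  |  T  || F | T
 T  |  T  |  F  || T | T
 T  |  F  |  T  || F | T
 T  |  F  |  F  || F | T
 F  |  T  |  T  || T | T
 F  |  T  |  F  || F | T
 F  |  F  |  T  || T | F
 F  |  F  |  F  || T | T
At P_1=F, P_2=F, P_3=T we have φ true but ψ false, so φ does not entail ψ.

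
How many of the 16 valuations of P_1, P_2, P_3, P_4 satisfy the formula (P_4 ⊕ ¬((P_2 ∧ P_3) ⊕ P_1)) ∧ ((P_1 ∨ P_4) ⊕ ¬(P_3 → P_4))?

P_1 | P_2 | P_3 | P_4 || φ
 1  |  1  |  1  |  1  || 0
 1  |  1  |  1  |  0  || 0
 1  |  1  |  0  |  1  || 1
 1  |  1  |  0  |  0  || 0
 1  |  0  |  1  |  1  || 1
 1  |  0  |  1  |  0  || 0
 1  |  0  |  0  |  1  || 1
 1  |  0  |  0  |  0  || 0
 0  |  1  |  1  |  1  || 1
 0  |  1  |  1  |  0  || 0
 0  |  1  |  0  |  1  || 0
 0  |  1  |  0  |  0  || 0
 0  |  0  |  1  |  1  || 0
 0  |  0  |  1  |  0  || 1
 0  |  0  |  0  |  1  || 0
 0  |  0  |  0  |  0  || 0
The formula is true on 5 of the 16 rows.

5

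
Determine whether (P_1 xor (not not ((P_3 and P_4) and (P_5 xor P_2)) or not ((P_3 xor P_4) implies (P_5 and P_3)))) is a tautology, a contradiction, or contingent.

contingent

P_1 | P_2 | P_3 | P_4 | P_5 | φ
--- | --- | --- | --- | --- | -
 T  |  T  |  T  |  T  |  T  | T
 T  |  T  |  T  |  T  |  F  | F
 T  |  T  |  T  |  F  |  T  | T
 T  |  T  |  T  |  F  |  F  | F
 T  |  T  |  F  |  T  |  T  | F
 T  |  T  |  F  |  T  |  F  | F
 T  |  T  |  F  |  F  |  T  | T
 T  |  T  |  F  |  F  |  F  | T
 T  |  F  |  T  |  T  |  T  | F
 T  |  F  |  T  |  T  |  F  | T
 T  |  F  |  T  |  F  |  T  | T
 T  |  F  |  T  |  F  |  F  | F
 T  |  F  |  F  |  T  |  T  | F
 T  |  F  |  F  |  T  |  F  | F
 T  |  F  |  F  |  F  |  T  | T
 T  |  F  |  F  |  F  |  F  | T
 F  |  T  |  T  |  T  |  T  | F
 F  |  T  |  T  |  T  |  F  | T
 F  |  T  |  T  |  F  |  T  | F
 F  |  T  |  T  |  F  |  F  | T
 F  |  T  |  F  |  T  |  T  | T
 F  |  T  |  F  |  T  |  F  | T
 F  |  T  |  F  |  F  |  T  | F
 F  |  T  |  F  |  F  |  F  | F
 F  |  F  |  T  |  T  |  T  | T
 F  |  F  |  T  |  T  |  F  | F
 F  |  F  |  T  |  F  |  T  | F
 F  |  F  |  T  |  F  |  F  | T
 F  |  F  |  F  |  T  |  T  | T
 F  |  F  |  F  |  T  |  F  | T
 F  |  F  |  F  |  F  |  T  | F
 F  |  F  |  F  |  F  |  F  | F
16 of 32 rows are T, so the formula is contingent.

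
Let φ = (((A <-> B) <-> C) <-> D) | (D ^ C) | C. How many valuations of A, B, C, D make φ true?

14

  A      B      C      D    |  (A <-> B)  ((A <-> B) <-> C)  (((A <-> B) <-> C) <-> D)  (D ^ C)    φ  
False  False  False  False  |     True          False                   True             False    True
False  False  False   True  |     True          False                  False              True    True
False  False   True  False  |     True           True                  False              True    True
False  False   True   True  |     True           True                   True             False    True
False   True  False  False  |    False           True                  False             False   False
False   True  False   True  |    False           True                   True              True    True
False   True   True  False  |    False          False                   True              True    True
False   True   True   True  |    False          False                  False             False    True
 True  False  False  False  |    False           True                  False             False   False
 True  False  False   True  |    False           True                   True              True    True
 True  False   True  False  |    False          False                   True              True    True
 True  False   True   True  |    False          False                  False             False    True
 True   True  False  False  |     True          False                   True             False    True
 True   True  False   True  |     True          False                  False              True    True
 True   True   True  False  |     True           True                  False              True    True
 True   True   True   True  |     True           True                   True             False    True
The formula is true on 14 of the 16 rows.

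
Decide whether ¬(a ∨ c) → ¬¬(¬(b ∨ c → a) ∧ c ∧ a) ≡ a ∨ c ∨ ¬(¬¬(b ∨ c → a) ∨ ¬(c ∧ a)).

a | b | c | φ | ψ
- | - | - | - | -
T | T | T | T | T
T | T | F | T | T
T | F | T | T | T
T | F | F | T | T
F | T | T | T | T
F | T | F | F | F
F | F | T | T | T
F | F | F | F | F
The columns for φ and ψ agree on every row, so they are logically equivalent.

equivalent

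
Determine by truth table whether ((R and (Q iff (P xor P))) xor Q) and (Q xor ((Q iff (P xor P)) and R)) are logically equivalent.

P | Q | R || φ | ψ
T | T | T || T | T
T | T | F || T | T
T | F | T || T | T
T | F | F || F | F
F | T | T || T | T
F | T | F || T | T
F | F | T || T | T
F | F | F || F | F
The columns for φ and ψ agree on every row, so they are logically equivalent.

equivalent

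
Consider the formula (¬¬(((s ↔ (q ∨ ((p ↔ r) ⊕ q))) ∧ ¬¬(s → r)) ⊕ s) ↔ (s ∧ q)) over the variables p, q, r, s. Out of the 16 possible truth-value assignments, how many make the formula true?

p | q | r | s || φ
T | T | T | T || F
T | T | T | F || T
T | T | F | T || T
T | T | F | F || T
T | F | T | T || T
T | F | T | F || T
T | F | F | T || F
T | F | F | F || F
F | T | T | T || F
F | T | T | F || T
F | T | F | T || T
F | T | F | F || T
F | F | T | T || F
F | F | T | F || F
F | F | F | T || F
F | F | F | F || T
The formula is true on 9 of the 16 rows.

9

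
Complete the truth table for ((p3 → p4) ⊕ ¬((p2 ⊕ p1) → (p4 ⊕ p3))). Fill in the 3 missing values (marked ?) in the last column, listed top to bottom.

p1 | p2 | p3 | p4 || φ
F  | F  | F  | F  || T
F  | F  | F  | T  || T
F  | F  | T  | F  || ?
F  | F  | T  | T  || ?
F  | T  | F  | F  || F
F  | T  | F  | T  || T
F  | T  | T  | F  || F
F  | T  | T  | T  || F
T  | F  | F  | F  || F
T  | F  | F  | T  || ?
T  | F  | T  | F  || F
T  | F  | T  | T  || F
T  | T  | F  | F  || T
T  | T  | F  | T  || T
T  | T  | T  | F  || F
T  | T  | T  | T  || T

Row p1=F, p2=F, p3=T, p4=F: (p3 → p4) = F, ¬((p2 ⊕ p1) → (p4 ⊕ p3)) = F, so the formula = F.
Row p1=F, p2=F, p3=T, p4=T: (p3 → p4) = T, ¬((p2 ⊕ p1) → (p4 ⊕ p3)) = F, so the formula = T.
Row p1=T, p2=F, p3=F, p4=T: (p3 → p4) = T, ¬((p2 ⊕ p1) → (p4 ⊕ p3)) = F, so the formula = T.

F, T, T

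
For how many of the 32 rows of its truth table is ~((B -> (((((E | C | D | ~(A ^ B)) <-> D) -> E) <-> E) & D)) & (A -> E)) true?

A | B | C | D | E | φ
- | - | - | - | - | -
T | T | T | T | T | F
T | T | T | T | F | T
T | T | T | F | T | T
T | T | T | F | F | T
T | T | F | T | T | F
T | T | F | T | F | T
T | T | F | F | T | T
T | T | F | F | F | T
T | F | T | T | T | F
T | F | T | T | F | T
T | F | T | F | T | F
T | F | T | F | F | T
T | F | F | T | T | F
T | F | F | T | F | T
T | F | F | F | T | F
T | F | F | F | F | T
F | T | T | T | T | F
F | T | T | T | F | F
F | T | T | F | T | T
F | T | T | F | F | T
F | T | F | T | T | F
F | T | F | T | F | F
F | T | F | F | T | T
F | T | F | F | F | T
F | F | T | T | T | F
F | F | T | T | F | F
F | F | T | F | T | F
F | F | T | F | F | F
F | F | F | T | T | F
F | F | F | T | F | F
F | F | F | F | T | F
F | F | F | F | F | F
The formula is true on 14 of the 32 rows.

14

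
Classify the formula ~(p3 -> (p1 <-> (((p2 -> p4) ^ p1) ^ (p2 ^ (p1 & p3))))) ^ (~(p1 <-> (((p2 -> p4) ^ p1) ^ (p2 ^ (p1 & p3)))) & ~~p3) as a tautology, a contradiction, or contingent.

p1  p2  p3  p4  |  (p2 -> p4)  ((p2 -> p4) ^ p1)  (p1 & p3)  (p2 ^ (p1 & p3))  ~p3  ~~p3  φ
T   T   T   T   |      T               F              T             F           F    T    F
T   T   T   F   |      F               T              T             F           F    T    F
T   T   F   T   |      T               F              F             T           T    F    F
T   T   F   F   |      F               T              F             T           T    F    F
T   F   T   T   |      T               F              T             T           F    T    F
T   F   T   F   |      T               F              T             T           F    T    F
T   F   F   T   |      T               F              F             F           T    F    F
T   F   F   F   |      T               F              F             F           T    F    F
F   T   T   T   |      T               T              F             T           F    T    F
F   T   T   F   |      F               F              F             T           F    T    F
F   T   F   T   |      T               T              F             T           T    F    F
F   T   F   F   |      F               F              F             T           T    F    F
F   F   T   T   |      T               T              F             F           F    T    F
F   F   T   F   |      T               T              F             F           F    T    F
F   F   F   T   |      T               T              F             F           T    F    F
F   F   F   F   |      T               T              F             F           T    F    F
Every row is F, so the formula is a contradiction.

contradiction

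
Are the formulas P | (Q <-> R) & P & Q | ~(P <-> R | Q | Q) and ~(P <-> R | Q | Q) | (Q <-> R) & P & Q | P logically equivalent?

equivalent

P | Q | R || φ | ψ
1 | 1 | 1 || 1 | 1
1 | 1 | 0 || 1 | 1
1 | 0 | 1 || 1 | 1
1 | 0 | 0 || 1 | 1
0 | 1 | 1 || 1 | 1
0 | 1 | 0 || 1 | 1
0 | 0 | 1 || 1 | 1
0 | 0 | 0 || 0 | 0
The columns for φ and ψ agree on every row, so they are logically equivalent.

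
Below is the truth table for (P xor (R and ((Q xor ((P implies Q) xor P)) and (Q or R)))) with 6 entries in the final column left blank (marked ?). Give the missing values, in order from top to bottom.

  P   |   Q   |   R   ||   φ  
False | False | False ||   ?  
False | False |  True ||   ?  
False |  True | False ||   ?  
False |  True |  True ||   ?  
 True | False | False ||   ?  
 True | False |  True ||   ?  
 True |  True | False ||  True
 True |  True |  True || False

False, True, False, False, True, False

Row P=False, Q=False, R=False: (R and ((Q xor ((P implies Q) xor P)) and (Q or R))) = False, so the formula = False.
Row P=False, Q=False, R=True: (R and ((Q xor ((P implies Q) xor P)) and (Q or R))) = True, so the formula = True.
Row P=False, Q=True, R=False: (R and ((Q xor ((P implies Q) xor P)) and (Q or R))) = False, so the formula = False.
Row P=False, Q=True, R=True: (R and ((Q xor ((P implies Q) xor P)) and (Q or R))) = False, so the formula = False.
Row P=True, Q=False, R=False: (R and ((Q xor ((P implies Q) xor P)) and (Q or R))) = False, so the formula = True.
Row P=True, Q=False, R=True: (R and ((Q xor ((P implies Q) xor P)) and (Q or R))) = True, so the formula = False.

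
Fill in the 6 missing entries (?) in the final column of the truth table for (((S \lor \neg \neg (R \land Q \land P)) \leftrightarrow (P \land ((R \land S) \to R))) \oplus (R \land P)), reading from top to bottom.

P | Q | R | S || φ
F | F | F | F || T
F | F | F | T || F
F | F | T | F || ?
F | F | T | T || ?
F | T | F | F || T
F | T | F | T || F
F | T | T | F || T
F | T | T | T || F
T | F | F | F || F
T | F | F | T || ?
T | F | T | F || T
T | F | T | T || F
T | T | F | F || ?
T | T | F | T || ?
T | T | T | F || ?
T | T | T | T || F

T, F, T, F, T, F

Row P=F, Q=F, R=T, S=F: ((S \lor \neg \neg (R \land Q \land P)) \leftrightarrow (P \land ((R \land S) \to R))) = T, (R \land P) = F, so the formula = T.
Row P=F, Q=F, R=T, S=T: ((S \lor \neg \neg (R \land Q \land P)) \leftrightarrow (P \land ((R \land S) \to R))) = F, (R \land P) = F, so the formula = F.
Row P=T, Q=F, R=F, S=T: ((S \lor \neg \neg (R \land Q \land P)) \leftrightarrow (P \land ((R \land S) \to R))) = T, (R \land P) = F, so the formula = T.
Row P=T, Q=T, R=F, S=F: ((S \lor \neg \neg (R \land Q \land P)) \leftrightarrow (P \land ((R \land S) \to R))) = F, (R \land P) = F, so the formula = F.
Row P=T, Q=T, R=F, S=T: ((S \lor \neg \neg (R \land Q \land P)) \leftrightarrow (P \land ((R \land S) \to R))) = T, (R \land P) = F, so the formula = T.
Row P=T, Q=T, R=T, S=F: ((S \lor \neg \neg (R \land Q \land P)) \leftrightarrow (P \land ((R \land S) \to R))) = T, (R \land P) = T, so the formula = F.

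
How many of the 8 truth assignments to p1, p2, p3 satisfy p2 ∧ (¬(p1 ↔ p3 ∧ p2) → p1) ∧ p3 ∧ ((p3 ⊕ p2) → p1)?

p1 | p2 | p3 || (p3 ∧ p2) | (p1 ↔ (p3 ∧ p2)) | ¬(p1 ↔ (p3 ∧ p2)) | (¬(p1 ↔ (p3 ∧ p2)) → p1) | (p3 ⊕ p2) | ((p3 ⊕ p2) → p1) | φ
T  | T  | T  ||     T     |        T         |         F         |            T             |     F     |        T         | T
T  | T  | F  ||     F     |        F         |         T         |            T             |     T     |        T         | F
T  | F  | T  ||     F     |        F         |         T         |            T             |     T     |        T         | F
T  | F  | F  ||     F     |        F         |         T         |            T             |     F     |        T         | F
F  | T  | T  ||     T     |        F         |         T         |            F             |     F     |        T         | F
F  | T  | F  ||     F     |        T         |         F         |            T             |     T     |        F         | F
F  | F  | T  ||     F     |        T         |         F         |            T             |     T     |        F         | F
F  | F  | F  ||     F     |        T         |         F         |            T             |     F     |        T         | F
The formula is true on 1 of the 8 rows.

1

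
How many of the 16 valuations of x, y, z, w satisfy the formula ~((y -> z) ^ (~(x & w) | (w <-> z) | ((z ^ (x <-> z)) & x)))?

x | y | z | w || (y -> z) | (x & w) | ~(x & w) | (w <-> z) | (x <-> z) | (z ^ (x <-> z)) | ((z ^ (x <-> z)) & x) | φ
F | F | F | F ||    T     |    F    |    T     |     T     |     T     |        T        |           F           | T
F | F | F | T ||    T     |    F    |    T     |     F     |     T     |        T        |           F           | T
F | F | T | F ||    T     |    F    |    T     |     F     |     F     |        T        |           F           | T
F | F | T | T ||    T     |    F    |    T     |     T     |     F     |        T        |           F           | T
F | T | F | F ||    F     |    F    |    T     |     T     |     T     |        T        |           F           | F
F | T | F | T ||    F     |    F    |    T     |     F     |     T     |        T        |           F           | F
F | T | T | F ||    T     |    F    |    T     |     F     |     F     |        T        |           F           | T
F | T | T | T ||    T     |    F    |    T     |     T     |     F     |        T        |           F           | T
T | F | F | F ||    T     |    F    |    T     |     T     |     F     |        F        |           F           | T
T | F | F | T ||    T     |    T    |    F     |     F     |     F     |        F        |           F           | F
T | F | T | F ||    T     |    F    |    T     |     F     |     T     |        F        |           F           | T
T | F | T | T ||    T     |    T    |    F     |     T     |     T     |        F        |           F           | T
T | T | F | F ||    F     |    F    |    T     |     T     |     F     |        F        |           F           | F
T | T | F | T ||    F     |    T    |    F     |     F     |     F     |        F        |           F           | T
T | T | T | F ||    T     |    F    |    T     |     F     |     T     |        F        |           F           | T
T | T | T | T ||    T     |    T    |    F     |     T     |     T     |        F        |           F           | T
The formula is true on 12 of the 16 rows.

12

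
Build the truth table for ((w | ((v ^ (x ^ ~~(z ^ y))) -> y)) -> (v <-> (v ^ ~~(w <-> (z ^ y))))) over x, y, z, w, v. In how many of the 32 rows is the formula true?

18

x  y  z  w  v  |  φ
1  1  1  1  1  |  1
1  1  1  1  0  |  1
1  1  1  0  1  |  0
1  1  1  0  0  |  0
1  1  0  1  1  |  0
1  1  0  1  0  |  0
1  1  0  0  1  |  1
1  1  0  0  0  |  1
1  0  1  1  1  |  0
1  0  1  1  0  |  0
1  0  1  0  1  |  1
1  0  1  0  0  |  1
1  0  0  1  1  |  1
1  0  0  1  0  |  1
1  0  0  0  1  |  0
1  0  0  0  0  |  1
0  1  1  1  1  |  1
0  1  1  1  0  |  1
0  1  1  0  1  |  0
0  1  1  0  0  |  0
0  1  0  1  1  |  0
0  1  0  1  0  |  0
0  1  0  0  1  |  1
0  1  0  0  0  |  1
0  0  1  1  1  |  0
0  0  1  1  0  |  0
0  0  1  0  1  |  1
0  0  1  0  0  |  1
0  0  0  1  1  |  1
0  0  0  1  0  |  1
0  0  0  0  1  |  1
0  0  0  0  0  |  0
The formula is true on 18 of the 32 rows.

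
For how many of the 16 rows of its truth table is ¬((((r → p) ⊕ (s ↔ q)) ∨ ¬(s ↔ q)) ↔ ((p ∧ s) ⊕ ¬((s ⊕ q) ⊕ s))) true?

12

p | q | r | s | (r → p) | (s ↔ q) | ((r → p) ⊕ (s ↔ q)) | ¬(s ↔ q) | (p ∧ s) | (s ⊕ q) | ((s ⊕ q) ⊕ s) | ¬((s ⊕ q) ⊕ s) | ((p ∧ s) ⊕ ¬((s ⊕ q) ⊕ s)) | φ
- | - | - | - | ------- | ------- | ------------------- | -------- | ------- | ------- | ------------- | -------------- | -------------------------- | -
F | F | F | F |    T    |    T    |          F          |    F     |    F    |    F    |       F       |       T        |             T              | T
F | F | F | T |    T    |    F    |          T          |    T     |    F    |    T    |       F       |       T        |             T              | F
F | F | T | F |    F    |    T    |          T          |    F     |    F    |    F    |       F       |       T        |             T              | F
F | F | T | T |    F    |    F    |          F          |    T     |    F    |    T    |       F       |       T        |             T              | F
F | T | F | F |    T    |    F    |          T          |    T     |    F    |    T    |       T       |       F        |             F              | T
F | T | F | T |    T    |    T    |          F          |    F     |    F    |    F    |       T       |       F        |             F              | F
F | T | T | F |    F    |    F    |          F          |    T     |    F    |    T    |       T       |       F        |             F              | T
F | T | T | T |    F    |    T    |          T          |    F     |    F    |    F    |       T       |       F        |             F              | T
T | F | F | F |    T    |    T    |          F          |    F     |    F    |    F    |       F       |       T        |             T              | T
T | F | F | T |    T    |    F    |          T          |    T     |    T    |    T    |       F       |       T        |             F              | T
T | F | T | F |    T    |    T    |          F          |    F     |    F    |    F    |       F       |       T        |             T              | T
T | F | T | T |    T    |    F    |          T          |    T     |    T    |    T    |       F       |       T        |             F              | T
T | T | F | F |    T    |    F    |          T          |    T     |    F    |    T    |       T       |       F        |             F              | T
T | T | F | T |    T    |    T    |          F          |    F     |    T    |    F    |       T       |       F        |             T              | T
T | T | T | F |    T    |    F    |          T          |    T     |    F    |    T    |       T       |       F        |             F              | T
T | T | T | T |    T    |    T    |          F          |    F     |    T    |    F    |       T       |       F        |             T              | T
The formula is true on 12 of the 16 rows.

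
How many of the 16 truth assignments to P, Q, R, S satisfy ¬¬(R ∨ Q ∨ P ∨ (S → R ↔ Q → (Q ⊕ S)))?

P | Q | R | S | (Q ∨ P) | (S → R) | (Q ⊕ S) | (Q → (Q ⊕ S)) | ((S → R) ↔ (Q → (Q ⊕ S))) | φ
- | - | - | - | ------- | ------- | ------- | ------------- | ------------------------- | -
F | F | F | F |    F    |    T    |    F    |       T       |             T             | T
F | F | F | T |    F    |    F    |    T    |       T       |             F             | F
F | F | T | F |    F    |    T    |    F    |       T       |             T             | T
F | F | T | T |    F    |    T    |    T    |       T       |             T             | T
F | T | F | F |    T    |    T    |    T    |       T       |             T             | T
F | T | F | T |    T    |    F    |    F    |       F       |             T             | T
F | T | T | F |    T    |    T    |    T    |       T       |             T             | T
F | T | T | T |    T    |    T    |    F    |       F       |             F             | T
T | F | F | F |    T    |    T    |    F    |       T       |             T             | T
T | F | F | T |    T    |    F    |    T    |       T       |             F             | T
T | F | T | F |    T    |    T    |    F    |       T       |             T             | T
T | F | T | T |    T    |    T    |    T    |       T       |             T             | T
T | T | F | F |    T    |    T    |    T    |       T       |             T             | T
T | T | F | T |    T    |    F    |    F    |       F       |             T             | T
T | T | T | F |    T    |    T    |    T    |       T       |             T             | T
T | T | T | T |    T    |    T    |    F    |       F       |             F             | T
The formula is true on 15 of the 16 rows.

15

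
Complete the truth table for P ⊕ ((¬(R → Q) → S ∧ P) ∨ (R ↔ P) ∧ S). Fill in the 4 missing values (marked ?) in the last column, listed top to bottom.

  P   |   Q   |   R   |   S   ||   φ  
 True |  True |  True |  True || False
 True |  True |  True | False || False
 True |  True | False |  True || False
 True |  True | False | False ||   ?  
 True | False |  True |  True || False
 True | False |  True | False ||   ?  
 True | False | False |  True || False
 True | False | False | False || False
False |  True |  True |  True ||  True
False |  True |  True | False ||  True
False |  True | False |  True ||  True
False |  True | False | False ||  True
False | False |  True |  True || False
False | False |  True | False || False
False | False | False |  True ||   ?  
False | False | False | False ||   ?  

False, True, True, True

Row P=True, Q=True, R=False, S=False: ((¬(R → Q) → S ∧ P) ∨ (R ↔ P) ∧ S) = True, so the formula = False.
Row P=True, Q=False, R=True, S=False: ((¬(R → Q) → S ∧ P) ∨ (R ↔ P) ∧ S) = False, so the formula = True.
Row P=False, Q=False, R=False, S=True: ((¬(R → Q) → S ∧ P) ∨ (R ↔ P) ∧ S) = True, so the formula = True.
Row P=False, Q=False, R=False, S=False: ((¬(R → Q) → S ∧ P) ∨ (R ↔ P) ∧ S) = True, so the formula = True.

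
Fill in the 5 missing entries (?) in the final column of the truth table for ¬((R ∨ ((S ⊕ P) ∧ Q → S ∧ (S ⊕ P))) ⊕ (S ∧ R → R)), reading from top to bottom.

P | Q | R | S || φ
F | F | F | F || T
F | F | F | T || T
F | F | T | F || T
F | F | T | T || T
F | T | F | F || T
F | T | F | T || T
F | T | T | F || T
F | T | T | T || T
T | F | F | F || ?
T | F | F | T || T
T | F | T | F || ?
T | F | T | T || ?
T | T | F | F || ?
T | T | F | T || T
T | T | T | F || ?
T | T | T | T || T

Row P=T, Q=F, R=F, S=F: (R ∨ ((S ⊕ P) ∧ Q → S ∧ (S ⊕ P))) = T, (S ∧ R → R) = T, ((R ∨ ((S ⊕ P) ∧ Q → S ∧ (S ⊕ P))) ⊕ (S ∧ R → R)) = F, so the formula = T.
Row P=T, Q=F, R=T, S=F: (R ∨ ((S ⊕ P) ∧ Q → S ∧ (S ⊕ P))) = T, (S ∧ R → R) = T, ((R ∨ ((S ⊕ P) ∧ Q → S ∧ (S ⊕ P))) ⊕ (S ∧ R → R)) = F, so the formula = T.
Row P=T, Q=F, R=T, S=T: (R ∨ ((S ⊕ P) ∧ Q → S ∧ (S ⊕ P))) = T, (S ∧ R → R) = T, ((R ∨ ((S ⊕ P) ∧ Q → S ∧ (S ⊕ P))) ⊕ (S ∧ R → R)) = F, so the formula = T.
Row P=T, Q=T, R=F, S=F: (R ∨ ((S ⊕ P) ∧ Q → S ∧ (S ⊕ P))) = F, (S ∧ R → R) = T, ((R ∨ ((S ⊕ P) ∧ Q → S ∧ (S ⊕ P))) ⊕ (S ∧ R → R)) = T, so the formula = F.
Row P=T, Q=T, R=T, S=F: (R ∨ ((S ⊕ P) ∧ Q → S ∧ (S ⊕ P))) = T, (S ∧ R → R) = T, ((R ∨ ((S ⊕ P) ∧ Q → S ∧ (S ⊕ P))) ⊕ (S ∧ R → R)) = F, so the formula = T.

T, T, T, F, T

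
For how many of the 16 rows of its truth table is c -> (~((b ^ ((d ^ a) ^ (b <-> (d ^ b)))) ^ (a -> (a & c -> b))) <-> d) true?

a | b | c | d || (d ^ a) | (d ^ b) | (b <-> (d ^ b)) | ((d ^ a) ^ (b <-> (d ^ b))) | (a & c) | ((a & c) -> b) | (a -> ((a & c) -> b)) | φ
1 | 1 | 1 | 1 ||    0    |    0    |        0        |              0              |    1    |       1        |           1           | 1
1 | 1 | 1 | 0 ||    1    |    1    |        1        |              0              |    1    |       1        |           1           | 0
1 | 1 | 0 | 1 ||    0    |    0    |        0        |              0              |    0    |       1        |           1           | 1
1 | 1 | 0 | 0 ||    1    |    1    |        1        |              0              |    0    |       1        |           1           | 1
1 | 0 | 1 | 1 ||    0    |    1    |        0        |              0              |    1    |       0        |           0           | 1
1 | 0 | 1 | 0 ||    1    |    0    |        1        |              0              |    1    |       0        |           0           | 0
1 | 0 | 0 | 1 ||    0    |    1    |        0        |              0              |    0    |       1        |           1           | 1
1 | 0 | 0 | 0 ||    1    |    0    |        1        |              0              |    0    |       1        |           1           | 1
0 | 1 | 1 | 1 ||    1    |    0    |        0        |              1              |    0    |       1        |           1           | 0
0 | 1 | 1 | 0 ||    0    |    1    |        1        |              1              |    0    |       1        |           1           | 1
0 | 1 | 0 | 1 ||    1    |    0    |        0        |              1              |    0    |       1        |           1           | 1
0 | 1 | 0 | 0 ||    0    |    1    |        1        |              1              |    0    |       1        |           1           | 1
0 | 0 | 1 | 1 ||    1    |    1    |        0        |              1              |    0    |       1        |           1           | 1
0 | 0 | 1 | 0 ||    0    |    0    |        1        |              1              |    0    |       1        |           1           | 0
0 | 0 | 0 | 1 ||    1    |    1    |        0        |              1              |    0    |       1        |           1           | 1
0 | 0 | 0 | 0 ||    0    |    0    |        1        |              1              |    0    |       1        |           1           | 1
The formula is true on 12 of the 16 rows.

12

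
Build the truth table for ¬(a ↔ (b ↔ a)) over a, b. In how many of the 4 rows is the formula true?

2

  a   |   b   || (b ↔ a) | (a ↔ (b ↔ a)) | ¬(a ↔ (b ↔ a))
 True |  True ||   True  |      True     |     False     
 True | False ||  False  |     False     |      True     
False |  True ||  False  |      True     |     False     
False | False ||   True  |     False     |      True     
The formula is true on 2 of the 4 rows.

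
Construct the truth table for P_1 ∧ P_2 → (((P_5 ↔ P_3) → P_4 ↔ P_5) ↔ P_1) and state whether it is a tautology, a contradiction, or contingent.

P_1  P_2  P_3  P_4  P_5  |  φ
 0    0    0    0    0   |  1
 0    0    0    0    1   |  1
 0    0    0    1    0   |  1
 0    0    0    1    1   |  1
 0    0    1    0    0   |  1
 0    0    1    0    1   |  1
 0    0    1    1    0   |  1
 0    0    1    1    1   |  1
 0    1    0    0    0   |  1
 0    1    0    0    1   |  1
 0    1    0    1    0   |  1
 0    1    0    1    1   |  1
 0    1    1    0    0   |  1
 0    1    1    0    1   |  1
 0    1    1    1    0   |  1
 0    1    1    1    1   |  1
 1    0    0    0    0   |  1
 1    0    0    0    1   |  1
 1    0    0    1    0   |  1
 1    0    0    1    1   |  1
 1    0    1    0    0   |  1
 1    0    1    0    1   |  1
 1    0    1    1    0   |  1
 1    0    1    1    1   |  1
 1    1    0    0    0   |  1
 1    1    0    0    1   |  1
 1    1    0    1    0   |  0
 1    1    0    1    1   |  1
 1    1    1    0    0   |  0
 1    1    1    0    1   |  0
 1    1    1    1    0   |  0
 1    1    1    1    1   |  1
28 of 32 rows are 1, so the formula is contingent.

contingent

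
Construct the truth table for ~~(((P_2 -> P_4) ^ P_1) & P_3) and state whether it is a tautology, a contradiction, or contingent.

contingent

P_1 | P_2 | P_3 | P_4 || (P_2 -> P_4) | ((P_2 -> P_4) ^ P_1) | (((P_2 -> P_4) ^ P_1) & P_3) | ~~(((P_2 -> P_4) ^ P_1) & P_3)
 T  |  T  |  T  |  T  ||      T       |          F           |              F               |               F               
 T  |  T  |  T  |  F  ||      F       |          T           |              T               |               T               
 T  |  T  |  F  |  T  ||      T       |          F           |              F               |               F               
 T  |  T  |  F  |  F  ||      F       |          T           |              F               |               F               
 T  |  F  |  T  |  T  ||      T       |          F           |              F               |               F               
 T  |  F  |  T  |  F  ||      T       |          F           |              F               |               F               
 T  |  F  |  F  |  T  ||      T       |          F           |              F               |               F               
 T  |  F  |  F  |  F  ||      T       |          F           |              F               |               F               
 F  |  T  |  T  |  T  ||      T       |          T           |              T               |               T               
 F  |  T  |  T  |  F  ||      F       |          F           |              F               |               F               
 F  |  T  |  F  |  T  ||      T       |          T           |              F               |               F               
 F  |  T  |  F  |  F  ||      F       |          F           |              F               |               F               
 F  |  F  |  T  |  T  ||      T       |          T           |              T               |               T               
 F  |  F  |  T  |  F  ||      T       |          T           |              T               |               T               
 F  |  F  |  F  |  T  ||      T       |          T           |              F               |               F               
 F  |  F  |  F  |  F  ||      T       |          T           |              F               |               F               
4 of 16 rows are T, so the formula is contingent.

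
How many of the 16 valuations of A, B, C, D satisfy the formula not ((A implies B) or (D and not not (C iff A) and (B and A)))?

A | B | C | D | φ
- | - | - | - | -
0 | 0 | 0 | 0 | 0
0 | 0 | 0 | 1 | 0
0 | 0 | 1 | 0 | 0
0 | 0 | 1 | 1 | 0
0 | 1 | 0 | 0 | 0
0 | 1 | 0 | 1 | 0
0 | 1 | 1 | 0 | 0
0 | 1 | 1 | 1 | 0
1 | 0 | 0 | 0 | 1
1 | 0 | 0 | 1 | 1
1 | 0 | 1 | 0 | 1
1 | 0 | 1 | 1 | 1
1 | 1 | 0 | 0 | 0
1 | 1 | 0 | 1 | 0
1 | 1 | 1 | 0 | 0
1 | 1 | 1 | 1 | 0
The formula is true on 4 of the 16 rows.

4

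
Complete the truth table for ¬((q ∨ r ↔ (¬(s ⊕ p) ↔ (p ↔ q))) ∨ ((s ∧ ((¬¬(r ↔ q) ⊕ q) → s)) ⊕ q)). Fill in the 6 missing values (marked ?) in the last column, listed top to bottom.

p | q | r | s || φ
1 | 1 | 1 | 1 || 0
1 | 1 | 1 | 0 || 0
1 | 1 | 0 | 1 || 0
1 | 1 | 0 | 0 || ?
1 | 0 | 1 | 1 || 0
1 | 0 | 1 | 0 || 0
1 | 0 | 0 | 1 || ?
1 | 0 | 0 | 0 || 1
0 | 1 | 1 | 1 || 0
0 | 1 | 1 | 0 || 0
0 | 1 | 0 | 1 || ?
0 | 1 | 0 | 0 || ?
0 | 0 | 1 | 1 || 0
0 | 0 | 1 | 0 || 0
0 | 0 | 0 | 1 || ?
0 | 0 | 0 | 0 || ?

Row p=1, q=1, r=0, s=0: (q ∨ r ↔ (¬(s ⊕ p) ↔ (p ↔ q))) = 0, ((s ∧ ((¬¬(r ↔ q) ⊕ q) → s)) ⊕ q) = 1, ((q ∨ r ↔ (¬(s ⊕ p) ↔ (p ↔ q))) ∨ ((s ∧ ((¬¬(r ↔ q) ⊕ q) → s)) ⊕ q)) = 1, so the formula = 0.
Row p=1, q=0, r=0, s=1: (q ∨ r ↔ (¬(s ⊕ p) ↔ (p ↔ q))) = 1, ((s ∧ ((¬¬(r ↔ q) ⊕ q) → s)) ⊕ q) = 1, ((q ∨ r ↔ (¬(s ⊕ p) ↔ (p ↔ q))) ∨ ((s ∧ ((¬¬(r ↔ q) ⊕ q) → s)) ⊕ q)) = 1, so the formula = 0.
Row p=0, q=1, r=0, s=1: (q ∨ r ↔ (¬(s ⊕ p) ↔ (p ↔ q))) = 1, ((s ∧ ((¬¬(r ↔ q) ⊕ q) → s)) ⊕ q) = 0, ((q ∨ r ↔ (¬(s ⊕ p) ↔ (p ↔ q))) ∨ ((s ∧ ((¬¬(r ↔ q) ⊕ q) → s)) ⊕ q)) = 1, so the formula = 0.
Row p=0, q=1, r=0, s=0: (q ∨ r ↔ (¬(s ⊕ p) ↔ (p ↔ q))) = 0, ((s ∧ ((¬¬(r ↔ q) ⊕ q) → s)) ⊕ q) = 1, ((q ∨ r ↔ (¬(s ⊕ p) ↔ (p ↔ q))) ∨ ((s ∧ ((¬¬(r ↔ q) ⊕ q) → s)) ⊕ q)) = 1, so the formula = 0.
Row p=0, q=0, r=0, s=1: (q ∨ r ↔ (¬(s ⊕ p) ↔ (p ↔ q))) = 1, ((s ∧ ((¬¬(r ↔ q) ⊕ q) → s)) ⊕ q) = 1, ((q ∨ r ↔ (¬(s ⊕ p) ↔ (p ↔ q))) ∨ ((s ∧ ((¬¬(r ↔ q) ⊕ q) → s)) ⊕ q)) = 1, so the formula = 0.
Row p=0, q=0, r=0, s=0: (q ∨ r ↔ (¬(s ⊕ p) ↔ (p ↔ q))) = 0, ((s ∧ ((¬¬(r ↔ q) ⊕ q) → s)) ⊕ q) = 0, ((q ∨ r ↔ (¬(s ⊕ p) ↔ (p ↔ q))) ∨ ((s ∧ ((¬¬(r ↔ q) ⊕ q) → s)) ⊕ q)) = 0, so the formula = 1.

0, 0, 0, 0, 0, 1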